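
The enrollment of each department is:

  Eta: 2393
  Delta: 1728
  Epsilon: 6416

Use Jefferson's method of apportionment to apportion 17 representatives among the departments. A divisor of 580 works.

With modified divisor 580: modified quotas Eta 4.126, Delta 2.979, Epsilon 11.062.
Rounding down: Eta 4, Delta 2, Epsilon 11 (total 17).

Eta: 4, Delta: 2, Epsilon: 11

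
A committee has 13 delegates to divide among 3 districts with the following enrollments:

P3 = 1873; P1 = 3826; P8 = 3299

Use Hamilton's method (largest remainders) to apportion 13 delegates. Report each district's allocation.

Total 8998; standard divisor 8998/13 ≈ 692.154.
Standard quotas: P3 2.706, P1 5.528, P8 4.766.
Lower quotas: P3 2, P1 5, P8 4 (sum 11, leaving 2 seats).
Remainders in descending order: P8 0.766, P3 0.706, P1 0.528.
Largest remainders: P8, P3 receive the extra seats.

P3: 3, P1: 5, P8: 5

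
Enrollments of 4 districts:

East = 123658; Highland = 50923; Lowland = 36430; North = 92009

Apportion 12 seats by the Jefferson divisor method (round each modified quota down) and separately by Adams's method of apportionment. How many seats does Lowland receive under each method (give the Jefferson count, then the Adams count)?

1 and 2

Jefferson: East 5, Highland 2, Lowland 1, North 4.
Adams: East 5, Highland 2, Lowland 2, North 3.
Lowland gets 1 under Jefferson and 2 under Adams.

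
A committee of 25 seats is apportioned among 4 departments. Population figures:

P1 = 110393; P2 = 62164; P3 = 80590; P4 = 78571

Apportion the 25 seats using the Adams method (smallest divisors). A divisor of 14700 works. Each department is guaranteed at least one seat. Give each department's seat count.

With modified divisor 14700: modified quotas P1 7.510, P2 4.229, P3 5.482, P4 5.345.
Rounding up: P1 8, P2 5, P3 6, P4 6 (total 25).

P1: 8, P2: 5, P3: 6, P4: 6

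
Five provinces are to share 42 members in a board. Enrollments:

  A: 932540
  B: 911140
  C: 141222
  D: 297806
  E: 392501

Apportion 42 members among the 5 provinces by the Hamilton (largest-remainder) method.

Total 2675209; standard divisor 2675209/42 ≈ 63695.452.
Standard quotas: A 14.6406, B 14.3046, C 2.2171, D 4.6755, E 6.1622.
Lower quotas: A 14, B 14, C 2, D 4, E 6 (sum 40, leaving 2 seats).
Remainders in descending order: D 0.6755, A 0.6406, B 0.3046, C 0.2171, E 0.1622.
The surplus seats go to D, A.

A=15, B=14, C=2, D=5, E=6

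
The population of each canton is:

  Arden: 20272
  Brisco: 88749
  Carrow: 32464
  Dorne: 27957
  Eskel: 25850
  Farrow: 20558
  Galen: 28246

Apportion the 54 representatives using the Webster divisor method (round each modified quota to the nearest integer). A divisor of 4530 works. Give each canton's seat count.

With modified divisor 4530: modified quotas Arden 4.475, Brisco 19.591, Carrow 7.166, Dorne 6.172, Eskel 5.706, Farrow 4.538, Galen 6.235.
Rounding to the nearest integer: Arden 4, Brisco 20, Carrow 7, Dorne 6, Eskel 6, Farrow 5, Galen 6 (total 54).

Arden: 4, Brisco: 20, Carrow: 7, Dorne: 6, Eskel: 6, Farrow: 5, Galen: 6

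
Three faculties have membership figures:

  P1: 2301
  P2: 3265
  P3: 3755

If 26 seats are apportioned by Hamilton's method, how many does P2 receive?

9

The standard divisor is 9321/26 ≈ 358.5.
Standard quotas: P1 6.418, P2 9.107, P3 10.474.
Lower quotas: P1 6, P2 9, P3 10 (sum 25, leaving 1 seat).
Remainders in descending order: P3 0.474, P1 0.418, P2 0.107.
The surplus seat goes to P3.
P2 receives 9.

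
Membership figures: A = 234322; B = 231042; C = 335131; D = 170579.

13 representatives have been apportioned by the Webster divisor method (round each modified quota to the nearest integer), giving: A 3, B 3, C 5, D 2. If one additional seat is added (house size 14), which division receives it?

Priority for the next seat is population ÷ (current seats + 0.5).
Priorities: A 66949.143, B 66012.000, C 60932.909, D 68231.600.
Highest priority: D.

D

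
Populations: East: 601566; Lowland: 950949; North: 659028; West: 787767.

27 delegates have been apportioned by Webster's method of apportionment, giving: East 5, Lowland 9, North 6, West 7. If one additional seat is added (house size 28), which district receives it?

Priority for the next seat is population ÷ (current seats + 0.5).
Priorities: East 109375.636, Lowland 100099.895, North 101388.923, West 105035.600.
Highest priority: East.

East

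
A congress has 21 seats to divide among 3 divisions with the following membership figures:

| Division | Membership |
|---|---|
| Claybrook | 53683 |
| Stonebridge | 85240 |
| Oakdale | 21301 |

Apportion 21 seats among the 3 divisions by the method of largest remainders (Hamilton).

Claybrook 7; Stonebridge 11; Oakdale 3

The standard divisor is 160224/21 ≈ 7629.714.
Standard quotas: Claybrook 7.0360, Stonebridge 11.1721, Oakdale 2.7918.
Lower quotas: Claybrook 7, Stonebridge 11, Oakdale 2 (sum 20, leaving 1 seat).
Remainders in descending order: Oakdale 0.7918, Stonebridge 0.1721, Claybrook 0.0360.
The surplus seat goes to Oakdale.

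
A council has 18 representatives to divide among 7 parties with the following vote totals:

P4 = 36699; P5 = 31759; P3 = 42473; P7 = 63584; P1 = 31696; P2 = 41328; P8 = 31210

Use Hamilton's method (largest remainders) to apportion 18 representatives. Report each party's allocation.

The standard divisor is 278749/18 ≈ 15486.056.
Standard quotas: P4 2.3698, P5 2.0508, P3 2.7427, P7 4.1059, P1 2.0467, P2 2.6687, P8 2.0154.
Lower quotas: P4 2, P5 2, P3 2, P7 4, P1 2, P2 2, P8 2 (sum 16, leaving 2 seats).
Remainders in descending order: P3 0.7427, P2 0.6687, P4 0.3698, P7 0.1059, P5 0.0508, P1 0.0467, P8 0.0154.
Largest remainders: P3, P2 receive the extra seats.

P4: 2, P5: 2, P3: 3, P7: 4, P1: 2, P2: 3, P8: 2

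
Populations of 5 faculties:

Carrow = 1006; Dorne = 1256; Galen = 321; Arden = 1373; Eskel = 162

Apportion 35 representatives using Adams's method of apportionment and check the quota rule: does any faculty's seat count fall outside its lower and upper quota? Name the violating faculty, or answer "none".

Standard quotas: Carrow 8.550, Dorne 10.675, Galen 2.728, Arden 11.669, Eskel 1.377.
Adams allocation: Carrow 9, Dorne 10, Galen 3, Arden 11, Eskel 2.
Every allocation lies between the lower and upper quota.

none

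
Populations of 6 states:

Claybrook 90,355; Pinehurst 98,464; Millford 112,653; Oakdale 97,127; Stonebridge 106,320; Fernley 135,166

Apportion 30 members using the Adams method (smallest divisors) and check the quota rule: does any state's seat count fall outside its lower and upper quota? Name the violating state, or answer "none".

Standard quotas: Claybrook 4.235, Pinehurst 4.615, Millford 5.280, Oakdale 4.552, Stonebridge 4.983, Fernley 6.335.
Adams allocation: Claybrook 4, Pinehurst 5, Millford 5, Oakdale 5, Stonebridge 5, Fernley 6.
Every allocation lies between the lower and upper quota.

none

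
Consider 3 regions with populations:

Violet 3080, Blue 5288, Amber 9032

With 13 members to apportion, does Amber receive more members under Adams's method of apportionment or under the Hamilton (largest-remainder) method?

Adams: Violet 3, Blue 4, Amber 6.
Hamilton: Violet 2, Blue 4, Amber 7.
Amber gets 6 under Adams and 7 under Hamilton.

Hamilton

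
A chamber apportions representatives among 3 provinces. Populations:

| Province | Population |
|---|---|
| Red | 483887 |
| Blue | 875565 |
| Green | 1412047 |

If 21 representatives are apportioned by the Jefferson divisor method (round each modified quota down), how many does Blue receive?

Standard divisor 2771499/21 ≈ 131976.143; standard quotas: Red 3.666, Blue 6.634, Green 10.699.
Rounding down gives 3, 6, 10 = 19 seats, so the divisor must be adjusted.
With modified divisor 123000: modified quotas Red 3.934, Blue 7.118, Green 11.480.
Rounding down: Red 3, Blue 7, Green 11 (total 21).
Blue receives 7.

7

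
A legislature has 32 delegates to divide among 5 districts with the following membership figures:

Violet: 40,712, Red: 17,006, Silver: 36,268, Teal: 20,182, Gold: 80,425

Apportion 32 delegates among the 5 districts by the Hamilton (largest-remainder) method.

Total 194593; standard divisor 194593/32 ≈ 6081.031.
Standard quotas: Violet 6.6949, Red 2.7966, Silver 5.9641, Teal 3.3188, Gold 13.2256.
Lower quotas: Violet 6, Red 2, Silver 5, Teal 3, Gold 13 (sum 29, leaving 3 seats).
Remainders in descending order: Silver 0.9641, Red 0.7966, Violet 0.6949, Teal 0.3188, Gold 0.2256.
The surplus seats go to Silver, Red, Violet.

Violet: 7, Red: 3, Silver: 6, Teal: 3, Gold: 13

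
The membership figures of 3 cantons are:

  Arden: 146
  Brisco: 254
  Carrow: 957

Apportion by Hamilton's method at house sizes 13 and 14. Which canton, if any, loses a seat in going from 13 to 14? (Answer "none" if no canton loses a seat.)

none

At 13 seats: Arden 1, Brisco 3, Carrow 9.
At 14 seats: Arden 1, Brisco 3, Carrow 10.
No canton's allocation decreased.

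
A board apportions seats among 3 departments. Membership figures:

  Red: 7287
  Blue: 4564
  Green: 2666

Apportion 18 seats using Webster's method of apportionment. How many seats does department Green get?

3

Standard divisor 14517/18 ≈ 806.5; standard quotas: Red 9.035, Blue 5.659, Green 3.306.
Rounding to the nearest integer gives Red 9, Blue 6, Green 3 — total 18, matching the house size, so no adjustment is needed.
Green receives 3.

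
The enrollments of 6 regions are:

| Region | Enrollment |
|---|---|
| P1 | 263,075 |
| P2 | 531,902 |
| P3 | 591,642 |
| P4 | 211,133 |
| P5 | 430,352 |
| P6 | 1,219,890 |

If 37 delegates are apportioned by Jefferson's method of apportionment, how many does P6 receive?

Standard divisor 3247994/37 ≈ 87783.622; standard quotas: P1 2.997, P2 6.059, P3 6.740, P4 2.405, P5 4.902, P6 13.897.
Rounding down gives 2, 6, 6, 2, 4, 13 = 33 seats, so the divisor must be adjusted.
With modified divisor 82900: modified quotas P1 3.173, P2 6.416, P3 7.137, P4 2.547, P5 5.191, P6 14.715.
Rounding down: P1 3, P2 6, P3 7, P4 2, P5 5, P6 14 (total 37).
P6 receives 14.

14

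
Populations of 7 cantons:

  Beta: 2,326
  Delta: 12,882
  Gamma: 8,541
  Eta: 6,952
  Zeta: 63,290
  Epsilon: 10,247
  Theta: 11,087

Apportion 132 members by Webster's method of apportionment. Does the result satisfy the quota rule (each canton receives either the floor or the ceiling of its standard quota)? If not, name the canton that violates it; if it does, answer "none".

Zeta

Standard quotas: Beta 2.662, Delta 14.745, Gamma 9.776, Eta 7.957, Zeta 72.441, Epsilon 11.729, Theta 12.690.
Webster allocation: Beta 3, Delta 15, Gamma 10, Eta 8, Zeta 71, Epsilon 12, Theta 13.
Zeta has quota 72.441 (lower 72, upper 73) but receives 71 — outside the quota interval.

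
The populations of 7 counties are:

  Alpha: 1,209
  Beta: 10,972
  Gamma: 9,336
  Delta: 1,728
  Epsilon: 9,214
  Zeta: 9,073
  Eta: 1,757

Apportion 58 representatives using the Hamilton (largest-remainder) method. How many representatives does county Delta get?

2

Total 43289; standard divisor 43289/58 ≈ 746.362.
Standard quotas: Alpha 1.6199, Beta 14.7006, Gamma 12.5087, Delta 2.3152, Epsilon 12.3452, Zeta 12.1563, Eta 2.3541.
Lower quotas: Alpha 1, Beta 14, Gamma 12, Delta 2, Epsilon 12, Zeta 12, Eta 2 (sum 55, leaving 3 seats).
Remainders in descending order: Beta 0.7006, Alpha 0.6199, Gamma 0.5087, Eta 0.3541, Epsilon 0.3452, Delta 0.3152, Zeta 0.1563.
The surplus seats go to Beta, Alpha, Gamma.
Delta receives 2.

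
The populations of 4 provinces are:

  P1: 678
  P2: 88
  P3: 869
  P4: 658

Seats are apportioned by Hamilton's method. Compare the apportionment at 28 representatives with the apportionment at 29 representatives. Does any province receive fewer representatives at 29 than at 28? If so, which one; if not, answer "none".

At 28 seats: P1 8, P2 1, P3 11, P4 8.
At 29 seats: P1 9, P2 1, P3 11, P4 8.
No province's allocation decreased.

none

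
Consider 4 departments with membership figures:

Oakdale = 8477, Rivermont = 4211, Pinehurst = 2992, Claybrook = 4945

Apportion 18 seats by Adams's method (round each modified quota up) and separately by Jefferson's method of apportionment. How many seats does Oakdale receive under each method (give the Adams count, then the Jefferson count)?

Adams: Oakdale 7, Rivermont 4, Pinehurst 3, Claybrook 4.
Jefferson: Oakdale 8, Rivermont 4, Pinehurst 2, Claybrook 4.
Oakdale gets 7 under Adams and 8 under Jefferson.

7 and 8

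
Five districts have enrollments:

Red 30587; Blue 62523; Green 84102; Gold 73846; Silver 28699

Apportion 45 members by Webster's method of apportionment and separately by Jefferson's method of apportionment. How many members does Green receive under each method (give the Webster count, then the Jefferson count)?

13 and 14

Webster: Red 5, Blue 10, Green 13, Gold 12, Silver 5.
Jefferson: Red 5, Blue 10, Green 14, Gold 12, Silver 4.
Green gets 13 under Webster and 14 under Jefferson.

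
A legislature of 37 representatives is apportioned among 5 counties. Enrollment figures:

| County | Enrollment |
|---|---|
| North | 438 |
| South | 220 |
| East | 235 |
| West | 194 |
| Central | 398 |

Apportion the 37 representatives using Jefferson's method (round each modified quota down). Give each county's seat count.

North 11, South 5, East 6, West 5, Central 10

Standard divisor 1485/37 ≈ 40.135; standard quotas: North 10.913, South 5.481, East 5.855, West 4.834, Central 9.916.
Rounding down gives 10, 5, 5, 4, 9 = 33 seats, so the divisor must be adjusted.
With modified divisor 38: modified quotas North 11.526, South 5.789, East 6.184, West 5.105, Central 10.474.
Rounding down: North 11, South 5, East 6, West 5, Central 10 (total 37).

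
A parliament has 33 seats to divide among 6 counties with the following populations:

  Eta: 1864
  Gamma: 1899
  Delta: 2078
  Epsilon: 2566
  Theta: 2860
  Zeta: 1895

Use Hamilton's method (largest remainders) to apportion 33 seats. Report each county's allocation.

Total 13162; standard divisor 13162/33 ≈ 398.848.
Standard quotas: Eta 4.673, Gamma 4.761, Delta 5.210, Epsilon 6.434, Theta 7.171, Zeta 4.751.
Lower quotas: Eta 4, Gamma 4, Delta 5, Epsilon 6, Theta 7, Zeta 4 (sum 30, leaving 3 seats).
Remainders in descending order: Gamma 0.761, Zeta 0.751, Eta 0.673, Epsilon 0.434, Delta 0.210, Theta 0.171.
The surplus seats go to Gamma, Zeta, Eta.

Eta=5, Gamma=5, Delta=5, Epsilon=6, Theta=7, Zeta=5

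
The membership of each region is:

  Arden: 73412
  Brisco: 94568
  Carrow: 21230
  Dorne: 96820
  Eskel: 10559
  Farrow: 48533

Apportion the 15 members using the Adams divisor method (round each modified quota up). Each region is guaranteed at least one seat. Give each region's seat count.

Arden 3; Brisco 4; Carrow 1; Dorne 4; Eskel 1; Farrow 2

Standard divisor 345122/15 ≈ 23008.133; standard quotas: Arden 3.191, Brisco 4.110, Carrow 0.923, Dorne 4.208, Eskel 0.459, Farrow 2.109.
Rounding up gives 4, 5, 1, 5, 1, 3 = 19 seats, so the divisor must be adjusted.
With modified divisor 28000: modified quotas Arden 2.622, Brisco 3.377, Carrow 0.758, Dorne 3.458, Eskel 0.377, Farrow 1.733.
Rounding up: Arden 3, Brisco 4, Carrow 1, Dorne 4, Eskel 1, Farrow 2 (total 15).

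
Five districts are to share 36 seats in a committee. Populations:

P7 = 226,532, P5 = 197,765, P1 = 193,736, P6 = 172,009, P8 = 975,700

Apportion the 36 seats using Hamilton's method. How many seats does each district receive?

Total 1765742; standard divisor 1765742/36 ≈ 49048.389.
Standard quotas: P7 4.6185, P5 4.0320, P1 3.9499, P6 3.5069, P8 19.8926.
Lower quotas: P7 4, P5 4, P1 3, P6 3, P8 19 (sum 33, leaving 3 seats).
Remainders in descending order: P1 0.9499, P8 0.8926, P7 0.6185, P6 0.5069, P5 0.0320.
The surplus seats go to P1, P8, P7.

P7 5, P5 4, P1 4, P6 3, P8 20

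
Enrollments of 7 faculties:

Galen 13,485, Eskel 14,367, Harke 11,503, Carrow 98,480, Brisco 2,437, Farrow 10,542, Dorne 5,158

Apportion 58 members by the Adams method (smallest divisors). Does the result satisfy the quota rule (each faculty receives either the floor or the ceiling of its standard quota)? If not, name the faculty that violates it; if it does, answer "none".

Carrow

Standard quotas: Galen 5.015, Eskel 5.343, Harke 4.278, Carrow 36.621, Brisco 0.906, Farrow 3.920, Dorne 1.918.
Adams allocation: Galen 5, Eskel 6, Harke 5, Carrow 35, Brisco 1, Farrow 4, Dorne 2.
Carrow has quota 36.621 (lower 36, upper 37) but receives 35 — outside the quota interval.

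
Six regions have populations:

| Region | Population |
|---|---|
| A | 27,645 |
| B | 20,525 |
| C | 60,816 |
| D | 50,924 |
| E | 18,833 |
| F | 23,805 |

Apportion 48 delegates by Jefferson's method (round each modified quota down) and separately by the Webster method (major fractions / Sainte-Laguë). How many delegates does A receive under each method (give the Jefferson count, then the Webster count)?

Jefferson: A 6, B 5, C 15, D 12, E 4, F 6.
Webster: A 7, B 5, C 14, D 12, E 4, F 6.
A gets 6 under Jefferson and 7 under Webster.

6 and 7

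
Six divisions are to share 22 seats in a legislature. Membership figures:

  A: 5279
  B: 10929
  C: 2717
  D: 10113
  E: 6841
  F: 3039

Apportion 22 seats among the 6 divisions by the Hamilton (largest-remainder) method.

The standard divisor is 38918/22 = 1769.
Standard quotas: A 2.9842, B 6.1781, C 1.5359, D 5.7168, E 3.8672, F 1.7179.
Lower quotas: A 2, B 6, C 1, D 5, E 3, F 1 (sum 18, leaving 4 seats).
Remainders in descending order: A 0.9842, E 0.8672, F 0.7179, D 0.7168, C 0.5359, B 0.1781.
Largest remainders: A, E, F, D receive the extra seats.

A 3, B 6, C 1, D 6, E 4, F 2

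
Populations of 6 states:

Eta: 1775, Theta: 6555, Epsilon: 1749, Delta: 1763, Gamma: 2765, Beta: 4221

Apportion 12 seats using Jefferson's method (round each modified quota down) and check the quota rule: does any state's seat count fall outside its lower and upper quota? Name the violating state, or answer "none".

none

Standard quotas: Eta 1.131, Theta 4.178, Epsilon 1.115, Delta 1.124, Gamma 1.762, Beta 2.690.
Jefferson allocation: Eta 1, Theta 4, Epsilon 1, Delta 1, Gamma 2, Beta 3.
Every allocation lies between the lower and upper quota.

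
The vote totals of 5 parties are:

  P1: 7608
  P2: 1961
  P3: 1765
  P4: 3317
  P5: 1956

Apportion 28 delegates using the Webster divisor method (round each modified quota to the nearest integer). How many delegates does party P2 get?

Standard divisor 16607/28 ≈ 593.107; standard quotas: P1 12.827, P2 3.306, P3 2.976, P4 5.593, P5 3.298.
Rounding to the nearest integer gives P1 13, P2 3, P3 3, P4 6, P5 3 — total 28, matching the house size, so no adjustment is needed.
P2 receives 3.

3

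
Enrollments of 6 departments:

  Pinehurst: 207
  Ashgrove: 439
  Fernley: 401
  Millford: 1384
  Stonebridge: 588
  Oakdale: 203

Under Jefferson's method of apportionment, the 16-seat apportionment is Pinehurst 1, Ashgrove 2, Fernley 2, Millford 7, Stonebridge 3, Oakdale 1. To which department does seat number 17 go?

Millford

Priority for the next seat is population ÷ (current seats + 1).
Priorities: Pinehurst 103.500, Ashgrove 146.333, Fernley 133.667, Millford 173.000, Stonebridge 147.000, Oakdale 101.500.
Highest priority: Millford.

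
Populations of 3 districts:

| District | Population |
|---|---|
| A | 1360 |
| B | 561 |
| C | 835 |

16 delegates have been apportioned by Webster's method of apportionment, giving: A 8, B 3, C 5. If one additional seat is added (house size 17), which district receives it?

Priority for the next seat is population ÷ (current seats + 0.5).
Priorities: A 160.000, B 160.286, C 151.818.
Highest priority: B.

B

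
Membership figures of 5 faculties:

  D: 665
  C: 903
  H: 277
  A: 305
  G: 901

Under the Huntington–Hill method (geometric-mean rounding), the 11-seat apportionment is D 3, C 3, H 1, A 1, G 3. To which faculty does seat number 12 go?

Priority for the next seat is population ÷ (√(s·(s+1))).
Priorities: D 191.969, C 260.674, H 195.869, A 215.668, G 260.096.
Highest priority: C.

C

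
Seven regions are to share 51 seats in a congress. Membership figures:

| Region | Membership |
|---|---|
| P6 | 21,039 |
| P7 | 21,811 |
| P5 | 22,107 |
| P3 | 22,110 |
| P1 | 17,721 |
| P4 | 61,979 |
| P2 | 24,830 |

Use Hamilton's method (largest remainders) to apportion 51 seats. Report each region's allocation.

P6 5, P7 6, P5 6, P3 6, P1 5, P4 16, P2 7

Total 191597; standard divisor 191597/51 ≈ 3756.804.
Standard quotas: P6 5.6002, P7 5.8057, P5 5.8845, P3 5.8853, P1 4.7170, P4 16.4978, P2 6.6093.
Lower quotas: P6 5, P7 5, P5 5, P3 5, P1 4, P4 16, P2 6 (sum 46, leaving 5 seats).
Remainders in descending order: P3 0.8853, P5 0.8845, P7 0.8057, P1 0.7170, P2 0.6093, P6 0.6002, P4 0.4978.
Largest remainders: P3, P5, P7, P1, P2 receive the extra seats.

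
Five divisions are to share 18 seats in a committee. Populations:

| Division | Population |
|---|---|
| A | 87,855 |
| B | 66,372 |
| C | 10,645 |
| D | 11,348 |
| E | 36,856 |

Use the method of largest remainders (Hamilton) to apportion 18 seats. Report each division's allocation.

Standard divisor: 213076 ÷ 18 ≈ 11837.556.
Standard quotas: A 7.4217, B 5.6069, C 0.8993, D 0.9586, E 3.1135.
Lower quotas: A 7, B 5, C 0, D 0, E 3 (sum 15, leaving 3 seats).
Remainders in descending order: D 0.9586, C 0.8993, B 0.6069, A 0.4217, E 0.1135.
The surplus seats go to D, C, B.

A 7; B 6; C 1; D 1; E 3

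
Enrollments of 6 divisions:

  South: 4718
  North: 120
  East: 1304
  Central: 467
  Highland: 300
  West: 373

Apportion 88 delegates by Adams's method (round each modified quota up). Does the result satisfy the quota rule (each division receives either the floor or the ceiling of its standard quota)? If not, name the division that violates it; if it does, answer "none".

Standard quotas: South 57.015, North 1.450, East 15.758, Central 5.644, Highland 3.625, West 4.508.
Adams allocation: South 55, North 2, East 16, Central 6, Highland 4, West 5.
South has quota 57.015 (lower 57, upper 58) but receives 55 — outside the quota interval.

South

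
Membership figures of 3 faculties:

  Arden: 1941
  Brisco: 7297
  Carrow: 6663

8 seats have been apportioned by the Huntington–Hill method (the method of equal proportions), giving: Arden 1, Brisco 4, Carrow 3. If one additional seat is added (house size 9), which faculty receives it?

Priority for the next seat is population ÷ (√(s·(s+1))).
Priorities: Arden 1372.494, Brisco 1631.659, Carrow 1923.442.
Highest priority: Carrow.

Carrow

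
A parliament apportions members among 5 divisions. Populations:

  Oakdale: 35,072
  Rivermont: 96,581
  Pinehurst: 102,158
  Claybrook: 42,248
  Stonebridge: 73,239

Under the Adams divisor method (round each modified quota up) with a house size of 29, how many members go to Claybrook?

4

Standard divisor 349298/29 ≈ 12044.759; standard quotas: Oakdale 2.912, Rivermont 8.019, Pinehurst 8.482, Claybrook 3.508, Stonebridge 6.081.
Rounding up gives 3, 9, 9, 4, 7 = 32 seats, so the divisor must be adjusted.
With modified divisor 13300: modified quotas Oakdale 2.637, Rivermont 7.262, Pinehurst 7.681, Claybrook 3.177, Stonebridge 5.507.
Rounding up: Oakdale 3, Rivermont 8, Pinehurst 8, Claybrook 4, Stonebridge 6 (total 29).
Claybrook receives 4.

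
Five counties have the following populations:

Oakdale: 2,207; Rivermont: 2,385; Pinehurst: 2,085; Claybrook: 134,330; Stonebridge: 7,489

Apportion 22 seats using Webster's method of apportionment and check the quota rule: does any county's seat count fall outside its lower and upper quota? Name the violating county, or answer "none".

Claybrook

Standard quotas: Oakdale 0.327, Rivermont 0.353, Pinehurst 0.309, Claybrook 19.901, Stonebridge 1.110.
Webster allocation: Oakdale 0, Rivermont 0, Pinehurst 0, Claybrook 21, Stonebridge 1.
Claybrook has quota 19.901 (lower 19, upper 20) but receives 21 — outside the quota interval.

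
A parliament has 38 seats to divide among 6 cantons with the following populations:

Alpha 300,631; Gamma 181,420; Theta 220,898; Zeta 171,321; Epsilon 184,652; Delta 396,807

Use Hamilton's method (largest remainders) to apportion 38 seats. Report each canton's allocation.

Alpha=8; Gamma=5; Theta=6; Zeta=4; Epsilon=5; Delta=10

The standard divisor is 1455729/38 ≈ 38308.658.
Standard quotas: Alpha 7.8476, Gamma 4.7357, Theta 5.7663, Zeta 4.4721, Epsilon 4.8201, Delta 10.3582.
Lower quotas: Alpha 7, Gamma 4, Theta 5, Zeta 4, Epsilon 4, Delta 10 (sum 34, leaving 4 seats).
Remainders in descending order: Alpha 0.8476, Epsilon 0.8201, Theta 0.7663, Gamma 0.7357, Zeta 0.4721, Delta 0.3582.
The surplus seats go to Alpha, Epsilon, Theta, Gamma.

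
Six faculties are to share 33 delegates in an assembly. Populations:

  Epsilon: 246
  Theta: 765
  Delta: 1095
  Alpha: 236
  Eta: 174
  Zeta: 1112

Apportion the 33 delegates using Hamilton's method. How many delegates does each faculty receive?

The standard divisor is 3628/33 ≈ 109.939.
Standard quotas: Epsilon 2.238, Theta 6.958, Delta 9.960, Alpha 2.147, Eta 1.583, Zeta 10.115.
Lower quotas: Epsilon 2, Theta 6, Delta 9, Alpha 2, Eta 1, Zeta 10 (sum 30, leaving 3 seats).
Remainders in descending order: Delta 0.960, Theta 0.958, Eta 0.583, Epsilon 0.238, Alpha 0.147, Zeta 0.115.
The surplus seats go to Delta, Theta, Eta.

Epsilon 2, Theta 7, Delta 10, Alpha 2, Eta 2, Zeta 10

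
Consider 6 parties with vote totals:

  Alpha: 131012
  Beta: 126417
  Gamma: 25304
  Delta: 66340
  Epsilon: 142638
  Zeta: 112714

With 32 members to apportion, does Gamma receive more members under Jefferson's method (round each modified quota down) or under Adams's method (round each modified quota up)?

Adams

Jefferson: Alpha 7, Beta 7, Gamma 1, Delta 3, Epsilon 8, Zeta 6.
Adams: Alpha 7, Beta 6, Gamma 2, Delta 4, Epsilon 7, Zeta 6.
Gamma gets 1 under Jefferson and 2 under Adams.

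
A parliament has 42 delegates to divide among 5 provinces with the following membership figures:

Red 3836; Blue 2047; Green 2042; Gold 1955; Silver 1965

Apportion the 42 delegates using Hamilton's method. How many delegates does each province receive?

Red: 14, Blue: 7, Green: 7, Gold: 7, Silver: 7

The standard divisor is 11845/42 ≈ 282.024.
Standard quotas: Red 13.602, Blue 7.258, Green 7.241, Gold 6.932, Silver 6.967.
Lower quotas: Red 13, Blue 7, Green 7, Gold 6, Silver 6 (sum 39, leaving 3 seats).
Remainders in descending order: Silver 0.967, Gold 0.932, Red 0.602, Blue 0.258, Green 0.241.
Largest remainders: Silver, Gold, Red receive the extra seats.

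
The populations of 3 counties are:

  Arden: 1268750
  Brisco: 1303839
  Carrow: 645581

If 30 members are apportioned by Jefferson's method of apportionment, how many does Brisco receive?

Standard divisor 3218170/30 ≈ 107272.333; standard quotas: Arden 11.827, Brisco 12.154, Carrow 6.018.
Rounding down gives 11, 12, 6 = 29 seats, so the divisor must be adjusted.
With modified divisor 103000: modified quotas Arden 12.318, Brisco 12.659, Carrow 6.268.
Rounding down: Arden 12, Brisco 12, Carrow 6 (total 30).
Brisco receives 12.

12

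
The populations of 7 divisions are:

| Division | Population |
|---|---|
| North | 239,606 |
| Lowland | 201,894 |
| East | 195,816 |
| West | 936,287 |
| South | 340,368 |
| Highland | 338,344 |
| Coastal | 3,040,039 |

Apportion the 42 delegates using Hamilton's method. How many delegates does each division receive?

North 2, Lowland 2, East 1, West 7, South 3, Highland 3, Coastal 24

The standard divisor is 5292354/42 ≈ 126008.429.
Standard quotas: North 1.9015, Lowland 1.6022, East 1.5540, West 7.4304, South 2.7012, Highland 2.6851, Coastal 24.1257.
Lower quotas: North 1, Lowland 1, East 1, West 7, South 2, Highland 2, Coastal 24 (sum 38, leaving 4 seats).
Remainders in descending order: North 0.9015, South 0.7012, Highland 0.6851, Lowland 0.6022, East 0.5540, West 0.4304, Coastal 0.1257.
Largest remainders: North, South, Highland, Lowland receive the extra seats.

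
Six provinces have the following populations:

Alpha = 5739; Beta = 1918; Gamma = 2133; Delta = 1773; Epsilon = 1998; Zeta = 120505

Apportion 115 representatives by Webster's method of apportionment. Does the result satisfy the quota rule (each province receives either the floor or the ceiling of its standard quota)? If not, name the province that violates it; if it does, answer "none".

Standard quotas: Alpha 4.923, Beta 1.645, Gamma 1.830, Delta 1.521, Epsilon 1.714, Zeta 103.368.
Webster allocation: Alpha 5, Beta 2, Gamma 2, Delta 2, Epsilon 2, Zeta 102.
Zeta has quota 103.368 (lower 103, upper 104) but receives 102 — outside the quota interval.

Zeta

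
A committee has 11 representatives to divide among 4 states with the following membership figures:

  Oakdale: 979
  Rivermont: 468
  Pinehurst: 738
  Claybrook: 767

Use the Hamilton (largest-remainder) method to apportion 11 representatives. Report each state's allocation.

The standard divisor is 2952/11 ≈ 268.364.
Standard quotas: Oakdale 3.648, Rivermont 1.744, Pinehurst 2.750, Claybrook 2.858.
Lower quotas: Oakdale 3, Rivermont 1, Pinehurst 2, Claybrook 2 (sum 8, leaving 3 seats).
Remainders in descending order: Claybrook 0.858, Pinehurst 0.750, Rivermont 0.744, Oakdale 0.648.
The surplus seats go to Claybrook, Pinehurst, Rivermont.

Oakdale: 3, Rivermont: 2, Pinehurst: 3, Claybrook: 3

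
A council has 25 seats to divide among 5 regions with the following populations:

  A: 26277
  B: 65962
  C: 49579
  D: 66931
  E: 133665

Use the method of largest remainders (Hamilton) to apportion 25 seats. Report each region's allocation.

Total 342414; standard divisor 342414/25 ≈ 13696.56.
Standard quotas: A 1.9185, B 4.8160, C 3.6198, D 4.8867, E 9.7590.
Lower quotas: A 1, B 4, C 3, D 4, E 9 (sum 21, leaving 4 seats).
Remainders in descending order: A 0.9185, D 0.8867, B 0.8160, E 0.7590, C 0.6198.
Largest remainders: A, D, B, E receive the extra seats.

A 2, B 5, C 3, D 5, E 10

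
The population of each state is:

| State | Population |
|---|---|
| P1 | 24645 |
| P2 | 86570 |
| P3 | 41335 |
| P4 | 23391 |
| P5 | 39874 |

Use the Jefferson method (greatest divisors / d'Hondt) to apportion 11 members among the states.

P1=1; P2=5; P3=2; P4=1; P5=2

Standard divisor 215815/11 ≈ 19619.545; standard quotas: P1 1.256, P2 4.412, P3 2.107, P4 1.192, P5 2.032.
Rounding down gives 1, 4, 2, 1, 2 = 10 seats, so the divisor must be adjusted.
With modified divisor 15900: modified quotas P1 1.550, P2 5.445, P3 2.600, P4 1.471, P5 2.508.
Rounding down: P1 1, P2 5, P3 2, P4 1, P5 2 (total 11).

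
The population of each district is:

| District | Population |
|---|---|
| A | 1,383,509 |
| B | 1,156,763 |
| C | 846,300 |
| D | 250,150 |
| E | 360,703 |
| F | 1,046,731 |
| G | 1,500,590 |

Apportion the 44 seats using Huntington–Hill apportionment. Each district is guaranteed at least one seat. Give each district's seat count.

With divisor 150884: modified quotas A 9.169, B 7.667, C 5.609, D 1.658, E 2.391, F 6.937, G 9.945.
Geometric-mean thresholds: A √(9·10)=9.487, B √(7·8)=7.483, C √(5·6)=5.477, D √(1·2)=1.414, E √(2·3)=2.449, F √(6·7)=6.481, G √(9·10)=9.487.
Each quota rounded against its threshold gives A 9, B 8, C 6, D 2, E 2, F 7, G 10 (total 44).

A=9, B=8, C=6, D=2, E=2, F=7, G=10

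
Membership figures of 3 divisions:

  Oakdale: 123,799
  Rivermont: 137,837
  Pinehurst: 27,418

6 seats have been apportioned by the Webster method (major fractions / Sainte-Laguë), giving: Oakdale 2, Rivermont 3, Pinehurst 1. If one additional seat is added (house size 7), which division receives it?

Priority for the next seat is population ÷ (current seats + 0.5).
Priorities: Oakdale 49519.600, Rivermont 39382.000, Pinehurst 18278.667.
Highest priority: Oakdale.

Oakdale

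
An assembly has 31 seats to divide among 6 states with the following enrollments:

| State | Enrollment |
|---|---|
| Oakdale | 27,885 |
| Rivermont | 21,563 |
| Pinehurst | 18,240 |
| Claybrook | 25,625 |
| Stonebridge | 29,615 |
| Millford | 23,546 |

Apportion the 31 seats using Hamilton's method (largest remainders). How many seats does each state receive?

The standard divisor is 146474/31 ≈ 4724.968.
Standard quotas: Oakdale 5.9016, Rivermont 4.5636, Pinehurst 3.8603, Claybrook 5.4233, Stonebridge 6.2678, Millford 4.9833.
Lower quotas: Oakdale 5, Rivermont 4, Pinehurst 3, Claybrook 5, Stonebridge 6, Millford 4 (sum 27, leaving 4 seats).
Remainders in descending order: Millford 0.9833, Oakdale 0.9016, Pinehurst 0.8603, Rivermont 0.5636, Claybrook 0.4233, Stonebridge 0.2678.
The surplus seats go to Millford, Oakdale, Pinehurst, Rivermont.

Oakdale=6, Rivermont=5, Pinehurst=4, Claybrook=5, Stonebridge=6, Millford=5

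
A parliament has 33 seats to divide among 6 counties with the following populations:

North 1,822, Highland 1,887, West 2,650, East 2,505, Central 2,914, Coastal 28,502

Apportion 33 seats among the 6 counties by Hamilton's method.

Total 40280; standard divisor 40280/33 ≈ 1220.606.
Standard quotas: North 1.4927, Highland 1.5460, West 2.1711, East 2.0523, Central 2.3873, Coastal 23.3507.
Lower quotas: North 1, Highland 1, West 2, East 2, Central 2, Coastal 23 (sum 31, leaving 2 seats).
Remainders in descending order: Highland 0.5460, North 0.4927, Central 0.3873, Coastal 0.3507, West 0.1711, East 0.0523.
The surplus seats go to Highland, North.

North 2; Highland 2; West 2; East 2; Central 2; Coastal 23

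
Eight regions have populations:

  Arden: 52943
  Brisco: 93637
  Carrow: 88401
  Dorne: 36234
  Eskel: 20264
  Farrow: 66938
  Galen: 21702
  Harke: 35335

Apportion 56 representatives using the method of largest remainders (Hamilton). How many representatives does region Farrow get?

Standard divisor: 415454 ÷ 56 ≈ 7418.821.
Standard quotas: Arden 7.1363, Brisco 12.6215, Carrow 11.9158, Dorne 4.8841, Eskel 2.7314, Farrow 9.0227, Galen 2.9253, Harke 4.7629.
Lower quotas: Arden 7, Brisco 12, Carrow 11, Dorne 4, Eskel 2, Farrow 9, Galen 2, Harke 4 (sum 51, leaving 5 seats).
Remainders in descending order: Galen 0.9253, Carrow 0.9158, Dorne 0.8841, Harke 0.7629, Eskel 0.7314, Brisco 0.6215, Arden 0.1363, Farrow 0.0227.
Largest remainders: Galen, Carrow, Dorne, Harke, Eskel receive the extra seats.
Farrow receives 9.

9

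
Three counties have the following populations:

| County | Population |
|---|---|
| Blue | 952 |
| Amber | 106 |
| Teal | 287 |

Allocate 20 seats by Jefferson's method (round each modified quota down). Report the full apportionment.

Blue 15; Amber 1; Teal 4

Standard divisor 1345/20 ≈ 67.25; standard quotas: Blue 14.156, Amber 1.576, Teal 4.268.
Rounding down gives 14, 1, 4 = 19 seats, so the divisor must be adjusted.
With modified divisor 60: modified quotas Blue 15.867, Amber 1.767, Teal 4.783.
Rounding down: Blue 15, Amber 1, Teal 4 (total 20).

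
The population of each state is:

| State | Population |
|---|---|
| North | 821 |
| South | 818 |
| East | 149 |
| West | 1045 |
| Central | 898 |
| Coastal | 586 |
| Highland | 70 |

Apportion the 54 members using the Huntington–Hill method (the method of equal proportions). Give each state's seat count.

With divisor 81: modified quotas North 10.136, South 10.099, East 1.840, West 12.901, Central 11.086, Coastal 7.235, Highland 0.864.
Geometric-mean thresholds: North √(10·11)=10.488, South √(10·11)=10.488, East √(1·2)=1.414, West √(12·13)=12.490, Central √(11·12)=11.489, Coastal √(7·8)=7.483, Highland (min 1).
Each quota rounded against its threshold gives North 10, South 10, East 2, West 13, Central 11, Coastal 7, Highland 1 (total 54).

North 10, South 10, East 2, West 13, Central 11, Coastal 7, Highland 1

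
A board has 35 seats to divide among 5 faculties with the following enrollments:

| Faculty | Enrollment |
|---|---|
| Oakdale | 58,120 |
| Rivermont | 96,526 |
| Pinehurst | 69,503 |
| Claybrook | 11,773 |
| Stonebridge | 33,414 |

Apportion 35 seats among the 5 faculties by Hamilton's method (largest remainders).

Oakdale: 8, Rivermont: 13, Pinehurst: 9, Claybrook: 1, Stonebridge: 4

The standard divisor is 269336/35 ≈ 7695.314.
Standard quotas: Oakdale 7.5526, Rivermont 12.5435, Pinehurst 9.0319, Claybrook 1.5299, Stonebridge 4.3421.
Lower quotas: Oakdale 7, Rivermont 12, Pinehurst 9, Claybrook 1, Stonebridge 4 (sum 33, leaving 2 seats).
Remainders in descending order: Oakdale 0.5526, Rivermont 0.5435, Claybrook 0.5299, Stonebridge 0.3421, Pinehurst 0.0319.
Largest remainders: Oakdale, Rivermont receive the extra seats.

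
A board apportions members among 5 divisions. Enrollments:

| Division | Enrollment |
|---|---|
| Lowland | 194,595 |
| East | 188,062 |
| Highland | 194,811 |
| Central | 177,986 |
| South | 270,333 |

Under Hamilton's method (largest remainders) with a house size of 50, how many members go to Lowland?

9

Standard divisor: 1025787 ÷ 50 ≈ 20515.74.
Standard quotas: Lowland 9.4852, East 9.1667, Highland 9.4957, Central 8.6756, South 13.1769.
Lower quotas: Lowland 9, East 9, Highland 9, Central 8, South 13 (sum 48, leaving 2 seats).
Remainders in descending order: Central 0.6756, Highland 0.4957, Lowland 0.4852, South 0.1769, East 0.1667.
Largest remainders: Central, Highland receive the extra seats.
Lowland receives 9.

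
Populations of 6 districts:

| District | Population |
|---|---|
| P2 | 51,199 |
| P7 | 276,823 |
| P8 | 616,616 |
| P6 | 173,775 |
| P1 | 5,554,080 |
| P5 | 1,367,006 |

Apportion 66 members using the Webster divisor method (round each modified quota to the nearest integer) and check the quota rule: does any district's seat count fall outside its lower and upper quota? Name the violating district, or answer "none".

Standard quotas: P2 0.420, P7 2.273, P8 5.062, P6 1.427, P1 45.596, P5 11.222.
Webster allocation: P2 0, P7 2, P8 5, P6 1, P1 47, P5 11.
P1 has quota 45.596 (lower 45, upper 46) but receives 47 — outside the quota interval.

P1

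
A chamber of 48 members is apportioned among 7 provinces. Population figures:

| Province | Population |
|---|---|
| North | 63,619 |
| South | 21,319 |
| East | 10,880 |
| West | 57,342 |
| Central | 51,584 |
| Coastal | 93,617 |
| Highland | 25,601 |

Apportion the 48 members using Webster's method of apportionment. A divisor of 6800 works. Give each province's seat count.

With modified divisor 6800: modified quotas North 9.356, South 3.135, East 1.600, West 8.433, Central 7.586, Coastal 13.767, Highland 3.765.
Rounding to the nearest integer: North 9, South 3, East 2, West 8, Central 8, Coastal 14, Highland 4 (total 48).

North: 9, South: 3, East: 2, West: 8, Central: 8, Coastal: 14, Highland: 4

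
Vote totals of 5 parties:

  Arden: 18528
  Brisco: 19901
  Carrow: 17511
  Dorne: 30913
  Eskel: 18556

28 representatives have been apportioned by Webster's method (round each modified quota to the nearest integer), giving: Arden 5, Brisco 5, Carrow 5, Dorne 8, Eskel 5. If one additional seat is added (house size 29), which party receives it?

Priority for the next seat is population ÷ (current seats + 0.5).
Priorities: Arden 3368.727, Brisco 3618.364, Carrow 3183.818, Dorne 3636.824, Eskel 3373.818.
Highest priority: Dorne.

Dorne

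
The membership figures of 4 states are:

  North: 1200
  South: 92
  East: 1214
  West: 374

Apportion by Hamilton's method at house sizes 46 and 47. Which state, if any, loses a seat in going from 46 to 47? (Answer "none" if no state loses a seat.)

At 46 seats: North 19, South 2, East 19, West 6.
At 47 seats: North 20, South 1, East 20, West 6.
South drops from 2 to 1.

South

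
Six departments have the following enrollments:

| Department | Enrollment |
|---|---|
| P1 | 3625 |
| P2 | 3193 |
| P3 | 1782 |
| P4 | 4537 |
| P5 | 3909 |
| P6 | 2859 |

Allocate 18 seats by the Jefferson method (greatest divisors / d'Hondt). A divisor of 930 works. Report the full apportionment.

With modified divisor 930: modified quotas P1 3.898, P2 3.433, P3 1.916, P4 4.878, P5 4.203, P6 3.074.
Rounding down: P1 3, P2 3, P3 1, P4 4, P5 4, P6 3 (total 18).

P1: 3, P2: 3, P3: 1, P4: 4, P5: 4, P6: 3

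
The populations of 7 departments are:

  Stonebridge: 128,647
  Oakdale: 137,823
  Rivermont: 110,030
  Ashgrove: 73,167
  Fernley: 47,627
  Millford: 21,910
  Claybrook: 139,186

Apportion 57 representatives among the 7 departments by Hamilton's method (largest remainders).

Stonebridge=11; Oakdale=12; Rivermont=10; Ashgrove=6; Fernley=4; Millford=2; Claybrook=12

The standard divisor is 658390/57 ≈ 11550.702.
Standard quotas: Stonebridge 11.1376, Oakdale 11.9320, Rivermont 9.5258, Ashgrove 6.3344, Fernley 4.1233, Millford 1.8969, Claybrook 12.0500.
Lower quotas: Stonebridge 11, Oakdale 11, Rivermont 9, Ashgrove 6, Fernley 4, Millford 1, Claybrook 12 (sum 54, leaving 3 seats).
Remainders in descending order: Oakdale 0.9320, Millford 0.8969, Rivermont 0.5258, Ashgrove 0.3344, Stonebridge 0.1376, Fernley 0.1233, Claybrook 0.0500.
Largest remainders: Oakdale, Millford, Rivermont receive the extra seats.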